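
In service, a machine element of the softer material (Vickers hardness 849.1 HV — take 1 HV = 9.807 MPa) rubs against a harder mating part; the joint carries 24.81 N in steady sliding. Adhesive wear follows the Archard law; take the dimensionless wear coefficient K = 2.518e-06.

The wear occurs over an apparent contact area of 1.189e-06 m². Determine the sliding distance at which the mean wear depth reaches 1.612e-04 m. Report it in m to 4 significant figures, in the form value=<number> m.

The intermediates are shown rounded — the algebra keeps full precision; rounded once at the end to 4 significant digits.
Hardness H = 849.1 HV × 9.807 MPa/HV = 8327 MPa = 8.327e+09 Pa.
Restated in SI base units: W = 24.81 N, H = 8.327e+09 Pa, K = 2.518e-06.
At the depth limit, V_lim = h_lim·A = 1.612e-04 · 1.189e-06 = 1.917e-10 m³.
Life L = V_lim·H/(K·W) = 1.917e-10 · 8.327e+09 / (2.518e-06 · 24.81) = 2.555e+04 m.

value=2.555e+04 m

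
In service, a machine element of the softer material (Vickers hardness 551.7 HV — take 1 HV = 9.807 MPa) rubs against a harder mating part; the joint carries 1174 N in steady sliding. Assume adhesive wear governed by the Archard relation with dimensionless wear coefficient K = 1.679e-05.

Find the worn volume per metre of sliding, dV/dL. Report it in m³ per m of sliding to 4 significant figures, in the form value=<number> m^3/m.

All arithmetic keeps full precision. Quoted intermediates are rounded — rounded just once, at 4 significant digits.
Convert: Hardness H = 551.7 HV × 9.807 MPa/HV = 5411 MPa = 5.411e+09 Pa.
In SI base units, W = 1174 N, H = 5.411e+09 Pa, K = 1.679e-05.
Rate of wear dV/dL = K·W/H — distance-free: 1.679e-05 · 1174 / 5.411e+09 = 3.643e-12 m³/m.

value=3.643e-12 m^3/m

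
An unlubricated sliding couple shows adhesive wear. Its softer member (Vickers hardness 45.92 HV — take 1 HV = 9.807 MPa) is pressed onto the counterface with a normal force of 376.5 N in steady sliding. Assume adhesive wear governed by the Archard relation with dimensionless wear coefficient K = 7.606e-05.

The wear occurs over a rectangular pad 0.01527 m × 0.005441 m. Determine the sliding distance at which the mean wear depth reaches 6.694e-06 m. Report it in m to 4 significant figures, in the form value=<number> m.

value=8.746 m

Each operation keeps full precision — intermediates are displayed rounded, and a lone final rounding, at 4 significant figures.
Hardness H = 45.92 HV × 9.807 MPa/HV = 450.3 MPa = 4.503e+08 Pa.
Contact area A = 0.01527 m × 0.005441 m = 8.308e-05 m².
SI base units throughout: W = 376.5 N, H = 4.503e+08 Pa, K = 7.606e-05.
Permissible volume V_lim = h_lim·A = 6.694e-06 · 8.308e-05 = 5.562e-10 m³.
So the life L = V_lim·H/(K·W) = 5.562e-10 · 4.503e+08 / (7.606e-05 · 376.5) = 8.746 m.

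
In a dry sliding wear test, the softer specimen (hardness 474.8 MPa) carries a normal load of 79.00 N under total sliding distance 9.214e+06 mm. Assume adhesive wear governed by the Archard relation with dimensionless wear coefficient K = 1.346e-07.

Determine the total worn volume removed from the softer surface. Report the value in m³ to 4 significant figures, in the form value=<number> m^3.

Every step keeps full float precision, and intermediate values appear rounded — one last rounding: four significant digits.
Total distance L = 9.214e+06 mm = 9214 m.
Hardness H = 474.8 MPa = 4.748e+08 Pa.
Restated in SI base units: W = 79.00 N, H = 4.748e+08 Pa, K = 1.346e-07.
Worn volume V = K·W·L/H = 1.346e-07 · 79.00 · 9214 / 4.748e+08 = 2.064e-10 m³.

value=2.064e-10 m^3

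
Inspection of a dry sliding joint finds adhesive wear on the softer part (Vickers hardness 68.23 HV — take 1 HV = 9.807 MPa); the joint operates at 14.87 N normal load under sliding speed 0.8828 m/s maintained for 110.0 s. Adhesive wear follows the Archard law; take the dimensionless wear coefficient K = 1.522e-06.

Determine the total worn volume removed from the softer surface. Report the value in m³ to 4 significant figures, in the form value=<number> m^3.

Printed values are rounded, and all arithmetic carries exact precision, and rounded just once to four significant digits.
Distance L = v·t = 0.8828 m/s × 110.0 s = 97.11 m.
Hardness H = 68.23 HV × 9.807 MPa/HV = 669.1 MPa = 6.691e+08 Pa.
In SI base units: W = 14.87 N, H = 6.691e+08 Pa, K = 1.522e-06.
Worn volume V = K·W·L/H = 1.522e-06 · 14.87 · 97.11 / 6.691e+08 = 3.284e-12 m³.

value=3.284e-12 m^3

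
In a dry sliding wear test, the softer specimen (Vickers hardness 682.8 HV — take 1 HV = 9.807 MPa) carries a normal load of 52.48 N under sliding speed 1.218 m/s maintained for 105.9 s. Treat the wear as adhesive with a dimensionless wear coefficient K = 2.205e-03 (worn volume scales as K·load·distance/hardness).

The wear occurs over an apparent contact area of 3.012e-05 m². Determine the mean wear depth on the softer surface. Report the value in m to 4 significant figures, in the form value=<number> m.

The intermediates are printed rounded, and every step carries exact precision; one final rounding to 4 significant figures.
Convert: The distance L = v·t = 1.218 m/s × 105.9 s = 129.0 m.
Convert: Hardness H = 682.8 HV × 9.807 MPa/HV = 6696 MPa = 6.696e+09 Pa.
As SI base values: W = 52.48 N, H = 6.696e+09 Pa, K = 2.205e-03.
By Archard's law, V = K·W·L/H = 2.205e-03 · 52.48 · 129.0 / 6.696e+09 = 2.229e-09 m³.
Depth of wear h = V/A = 2.229e-09 / 3.012e-05 = 7.400e-05 m.

value=7.400e-05 m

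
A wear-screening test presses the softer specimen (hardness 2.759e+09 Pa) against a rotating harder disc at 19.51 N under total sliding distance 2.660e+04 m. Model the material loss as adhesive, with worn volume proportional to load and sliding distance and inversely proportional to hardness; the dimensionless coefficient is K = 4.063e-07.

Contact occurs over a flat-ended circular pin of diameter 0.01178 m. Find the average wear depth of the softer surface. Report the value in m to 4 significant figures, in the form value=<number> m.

Intermediates appear rounded — each operation runs at full float precision, and rounded once at the end to 4 significant figures.
Convert: Contact area A = π·d²/4 = π·(0.01178 m)²/4 = 1.090e-04 m².
Working in SI base units: W = 19.51 N, H = 2.759e+09 Pa, K = 4.063e-07.
Archard relation: V = K·W·L/H = 4.063e-07 · 19.51 · 2.660e+04 / 2.759e+09 = 7.642e-11 m³.
Average depth h = V/A = 7.642e-11 / 1.090e-04 = 7.012e-07 m.

value=7.012e-07 m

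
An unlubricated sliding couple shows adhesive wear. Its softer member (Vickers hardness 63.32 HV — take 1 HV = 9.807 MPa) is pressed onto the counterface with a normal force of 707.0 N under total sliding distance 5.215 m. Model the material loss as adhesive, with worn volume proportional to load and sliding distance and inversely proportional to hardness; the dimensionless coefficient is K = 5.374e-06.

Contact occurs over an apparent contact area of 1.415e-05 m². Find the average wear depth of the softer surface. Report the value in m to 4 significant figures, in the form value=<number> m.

Intermediate values are displayed rounded — the computation maintains exact precision; one last rounding to 4 significant figures.
Convert: Hardness H = 63.32 HV × 9.807 MPa/HV = 621.0 MPa = 6.210e+08 Pa.
Working in SI base units: W = 707.0 N, H = 6.210e+08 Pa, K = 5.374e-06.
Volume removed: V = K·W·L/H = 5.374e-06 · 707.0 · 5.215 / 6.210e+08 = 3.191e-11 m³.
Average depth h = V/A = 3.191e-11 / 1.415e-05 = 2.255e-06 m.

value=2.255e-06 m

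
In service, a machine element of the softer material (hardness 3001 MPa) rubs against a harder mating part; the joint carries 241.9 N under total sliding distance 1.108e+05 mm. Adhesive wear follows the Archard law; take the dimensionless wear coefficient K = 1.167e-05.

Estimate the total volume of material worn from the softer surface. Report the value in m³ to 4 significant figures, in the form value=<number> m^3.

value=1.042e-10 m^3

Intermediate values are shown rounded; all working math carries full float precision; one last rounding: four significant digits.
Distance L = 1.108e+05 mm = 110.8 m.
Hardness H = 3001 MPa = 3.001e+09 Pa.
In SI base units: W = 241.9 N, H = 3.001e+09 Pa, K = 1.167e-05.
The Archard volume V = K·W·L/H = 1.167e-05 · 241.9 · 110.8 / 3.001e+09 = 1.042e-10 m³.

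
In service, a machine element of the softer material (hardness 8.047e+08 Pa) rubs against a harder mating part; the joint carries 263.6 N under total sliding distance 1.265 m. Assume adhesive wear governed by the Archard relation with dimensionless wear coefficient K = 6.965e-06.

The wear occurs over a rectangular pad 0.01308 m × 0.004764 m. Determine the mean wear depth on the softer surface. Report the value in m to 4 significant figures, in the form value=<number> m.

Intermediate values are displayed rounded; the algebra holds exact precision, and a single final rounding: 4 significant figures.
Convert: Contact area A = 0.01308 m × 0.004764 m = 6.231e-05 m².
As SI base values: W = 263.6 N, H = 8.047e+08 Pa, K = 6.965e-06.
The Archard volume V = K·W·L/H = 6.965e-06 · 263.6 · 1.265 / 8.047e+08 = 2.886e-12 m³.
Average depth h = V/A = 2.886e-12 / 6.231e-05 = 4.632e-08 m.

value=4.632e-08 m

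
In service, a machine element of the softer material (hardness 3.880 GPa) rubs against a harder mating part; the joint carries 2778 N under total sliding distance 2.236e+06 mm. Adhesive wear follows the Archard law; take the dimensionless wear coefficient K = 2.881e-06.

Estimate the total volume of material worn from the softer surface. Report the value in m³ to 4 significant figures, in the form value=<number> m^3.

The algebra runs at full float precision, and the intermediates are shown rounded; rounded just once: four significant digits.
Convert: The distance L = 2.236e+06 mm = 2236 m.
Convert: Hardness H = 3.880 GPa = 3.880e+09 Pa.
Working in SI base units: W = 2778 N, H = 3.880e+09 Pa, K = 2.881e-06.
Apply Archard: V = K·W·L/H = 2.881e-06 · 2778 · 2236 / 3.880e+09 = 4.612e-09 m³.

value=4.612e-09 m^3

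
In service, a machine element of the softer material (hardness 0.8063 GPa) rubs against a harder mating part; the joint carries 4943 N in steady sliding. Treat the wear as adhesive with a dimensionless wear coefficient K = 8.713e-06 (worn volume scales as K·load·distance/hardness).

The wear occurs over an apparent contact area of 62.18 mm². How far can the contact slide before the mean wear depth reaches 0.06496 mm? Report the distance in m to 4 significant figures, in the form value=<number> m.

value=75.62 m

The intermediates are printed rounded. The algebra carries full float precision; rounded just once to four significant digits.
Convert: Hardness H = 0.8063 GPa = 8.063e+08 Pa.
Convert: Contact area A = 62.18 mm² = 6.218e-05 m².
Convert: Depth limit h_lim = 0.06496 mm = 6.496e-05 m.
SI base units throughout: W = 4943 N, H = 8.063e+08 Pa, K = 8.713e-06.
At the depth limit, V_lim = h_lim·A = 6.496e-05 · 6.218e-05 = 4.039e-09 m³.
Inverting, life L = V_lim·H/(K·W) = 4.039e-09 · 8.063e+08 / (8.713e-06 · 4943) = 75.62 m.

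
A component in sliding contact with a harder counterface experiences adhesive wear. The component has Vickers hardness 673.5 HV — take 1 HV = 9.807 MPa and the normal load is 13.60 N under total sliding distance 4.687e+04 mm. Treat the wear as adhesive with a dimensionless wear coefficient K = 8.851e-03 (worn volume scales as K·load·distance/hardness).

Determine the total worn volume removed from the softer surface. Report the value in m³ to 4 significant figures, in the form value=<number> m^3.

Every step maintains full precision; the intermediates are displayed rounded — rounded once at the end to four significant figures.
The distance L = 4.687e+04 mm = 46.87 m.
Hardness H = 673.5 HV × 9.807 MPa/HV = 6605 MPa = 6.605e+09 Pa.
Expressed in SI base units: W = 13.60 N, H = 6.605e+09 Pa, K = 8.851e-03.
Wear volume V = K·W·L/H = 8.851e-03 · 13.60 · 46.87 / 6.605e+09 = 8.542e-10 m³.

value=8.542e-10 m^3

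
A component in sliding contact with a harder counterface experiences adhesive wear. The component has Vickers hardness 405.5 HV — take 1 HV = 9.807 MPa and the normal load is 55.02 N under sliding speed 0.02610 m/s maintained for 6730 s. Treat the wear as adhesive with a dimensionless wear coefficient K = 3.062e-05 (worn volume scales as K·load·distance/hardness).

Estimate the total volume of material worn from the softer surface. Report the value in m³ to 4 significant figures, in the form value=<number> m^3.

Each operation holds exact precision — the intermediates appear rounded; rounded once at the end to 4 significant figures.
Convert: Path length L = v·t = 0.02610 m/s × 6730 s = 175.7 m.
Convert: Hardness H = 405.5 HV × 9.807 MPa/HV = 3977 MPa = 3.977e+09 Pa.
Working in SI base units: W = 55.02 N, H = 3.977e+09 Pa, K = 3.062e-05.
Volume removed: V = K·W·L/H = 3.062e-05 · 55.02 · 175.7 / 3.977e+09 = 7.441e-11 m³.

value=7.441e-11 m^3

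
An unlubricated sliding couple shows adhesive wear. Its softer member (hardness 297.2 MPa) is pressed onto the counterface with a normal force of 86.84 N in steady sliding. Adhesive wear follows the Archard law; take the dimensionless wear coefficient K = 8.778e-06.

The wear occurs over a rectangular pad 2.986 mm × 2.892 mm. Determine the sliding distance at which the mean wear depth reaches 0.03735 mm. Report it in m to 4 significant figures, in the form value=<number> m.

Each operation holds full float precision, and intermediates are shown rounded. Rounded once at the end to 4 significant figures.
Hardness H = 297.2 MPa = 2.972e+08 Pa.
Pad sides 2.986 mm × 2.892 mm = 0.002986 m × 0.002892 m. Contact area A = 0.002986 m × 0.002892 m = 8.636e-06 m².
Depth limit h_lim = 0.03735 mm = 3.735e-05 m.
In SI base units, W = 86.84 N, H = 2.972e+08 Pa, K = 8.778e-06.
Allowed volume V_lim = h_lim·A = 3.735e-05 · 8.636e-06 = 3.225e-10 m³.
Thus life L = V_lim·H/(K·W) = 3.225e-10 · 2.972e+08 / (8.778e-06 · 86.84) = 125.8 m.

value=125.8 m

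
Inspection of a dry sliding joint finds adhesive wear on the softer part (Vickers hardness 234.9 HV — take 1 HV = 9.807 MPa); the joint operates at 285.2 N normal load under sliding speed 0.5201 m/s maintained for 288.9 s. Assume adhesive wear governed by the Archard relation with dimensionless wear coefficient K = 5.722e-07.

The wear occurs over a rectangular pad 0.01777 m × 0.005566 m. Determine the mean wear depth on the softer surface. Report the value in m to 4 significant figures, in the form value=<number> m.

value=1.076e-07 m

Intermediates are printed rounded. Every step keeps full precision, and rounded once at the end: four significant digits.
Convert: Total distance L = v·t = 0.5201 m/s × 288.9 s = 150.3 m.
Convert: Hardness H = 234.9 HV × 9.807 MPa/HV = 2304 MPa = 2.304e+09 Pa.
Convert: Contact area A = 0.01777 m × 0.005566 m = 9.891e-05 m².
In SI base units: W = 285.2 N, H = 2.304e+09 Pa, K = 5.722e-07.
The Archard volume V = K·W·L/H = 5.722e-07 · 285.2 · 150.3 / 2.304e+09 = 1.064e-11 m³.
Wear depth h = V/A = 1.064e-11 / 9.891e-05 = 1.076e-07 m.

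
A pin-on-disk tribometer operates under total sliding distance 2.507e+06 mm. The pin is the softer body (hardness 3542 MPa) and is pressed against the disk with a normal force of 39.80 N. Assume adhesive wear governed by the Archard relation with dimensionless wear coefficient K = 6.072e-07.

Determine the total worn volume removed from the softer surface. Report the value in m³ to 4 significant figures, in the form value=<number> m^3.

Intermediates are shown rounded — each operation maintains exact precision, and a lone final rounding to 4 significant digits.
Convert: Sliding distance L = 2.507e+06 mm = 2507 m.
Convert: Hardness H = 3542 MPa = 3.542e+09 Pa.
In SI base units: W = 39.80 N, H = 3.542e+09 Pa, K = 6.072e-07.
The Archard volume V = K·W·L/H = 6.072e-07 · 39.80 · 2507 / 3.542e+09 = 1.710e-11 m³.

value=1.710e-11 m^3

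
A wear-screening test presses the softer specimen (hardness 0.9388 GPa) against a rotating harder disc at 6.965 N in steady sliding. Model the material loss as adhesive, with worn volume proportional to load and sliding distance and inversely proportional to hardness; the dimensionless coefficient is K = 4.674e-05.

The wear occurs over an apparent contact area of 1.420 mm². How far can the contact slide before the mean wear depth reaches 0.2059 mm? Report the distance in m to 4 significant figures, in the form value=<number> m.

value=843.2 m

Quoted intermediates are rounded, and all working math maintains exact precision. Rounded just once to 4 significant digits.
Convert: Hardness H = 0.9388 GPa = 9.388e+08 Pa.
Convert: Contact area A = 1.420 mm² = 1.420e-06 m².
Convert: Depth limit h_lim = 0.2059 mm = 2.059e-04 m.
In SI base units: W = 6.965 N, H = 9.388e+08 Pa, K = 4.674e-05.
Allowed volume V_lim = h_lim·A = 2.059e-04 · 1.420e-06 = 2.924e-10 m³.
So the life L = V_lim·H/(K·W) = 2.924e-10 · 9.388e+08 / (4.674e-05 · 6.965) = 843.2 m.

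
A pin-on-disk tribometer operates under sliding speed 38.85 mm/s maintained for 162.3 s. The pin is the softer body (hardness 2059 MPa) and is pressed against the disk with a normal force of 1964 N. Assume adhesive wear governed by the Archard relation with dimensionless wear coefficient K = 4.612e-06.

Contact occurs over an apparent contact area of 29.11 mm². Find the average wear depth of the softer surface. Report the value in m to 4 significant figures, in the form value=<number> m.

value=9.529e-07 m

All arithmetic runs at full precision, and quoted intermediates are rounded. Rounded once at the end: 4 significant figures.
Convert: Sliding speed v = 38.85 mm/s = 0.03885 m/s. Distance covered L = v·t = 0.03885 m/s × 162.3 s = 6.305 m.
Convert: Hardness H = 2059 MPa = 2.059e+09 Pa.
Convert: Contact area A = 29.11 mm² = 2.911e-05 m².
As SI base values: W = 1964 N, H = 2.059e+09 Pa, K = 4.612e-06.
Archard relation: V = K·W·L/H = 4.612e-06 · 1964 · 6.305 / 2.059e+09 = 2.774e-11 m³.
Wear depth h = V/A = 2.774e-11 / 2.911e-05 = 9.529e-07 m.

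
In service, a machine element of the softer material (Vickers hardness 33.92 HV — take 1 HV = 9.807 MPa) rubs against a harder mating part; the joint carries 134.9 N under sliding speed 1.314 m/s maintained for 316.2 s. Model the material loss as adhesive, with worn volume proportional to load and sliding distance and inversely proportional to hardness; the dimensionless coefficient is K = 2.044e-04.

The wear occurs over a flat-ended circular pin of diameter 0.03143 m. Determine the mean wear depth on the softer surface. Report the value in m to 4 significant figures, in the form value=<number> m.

value=4.439e-05 m

Intermediate values are printed rounded — all arithmetic carries exact precision, and one last rounding: 4 significant digits.
Convert: The distance L = v·t = 1.314 m/s × 316.2 s = 415.5 m.
Convert: Hardness H = 33.92 HV × 9.807 MPa/HV = 332.7 MPa = 3.327e+08 Pa.
Convert: Contact area A = π·d²/4 = π·(0.03143 m)²/4 = 7.759e-04 m².
Working in SI base units: W = 134.9 N, H = 3.327e+08 Pa, K = 2.044e-04.
The Archard volume V = K·W·L/H = 2.044e-04 · 134.9 · 415.5 / 3.327e+08 = 3.444e-08 m³.
Depth of wear h = V/A = 3.444e-08 / 7.759e-04 = 4.439e-05 m.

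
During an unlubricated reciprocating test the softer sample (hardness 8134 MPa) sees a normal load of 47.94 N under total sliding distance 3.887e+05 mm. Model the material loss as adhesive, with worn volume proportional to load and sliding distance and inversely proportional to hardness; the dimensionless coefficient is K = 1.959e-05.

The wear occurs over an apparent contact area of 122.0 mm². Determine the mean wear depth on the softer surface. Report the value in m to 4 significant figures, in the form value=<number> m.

value=3.679e-07 m

Every step maintains exact precision; intermediates are printed rounded, and a single final rounding to 4 significant digits.
Convert: The distance L = 3.887e+05 mm = 388.7 m.
Convert: Hardness H = 8134 MPa = 8.134e+09 Pa.
Convert: Contact area A = 122.0 mm² = 1.220e-04 m².
SI base units throughout: W = 47.94 N, H = 8.134e+09 Pa, K = 1.959e-05.
By Archard's law, V = K·W·L/H = 1.959e-05 · 47.94 · 388.7 / 8.134e+09 = 4.488e-11 m³.
Depth of wear h = V/A = 4.488e-11 / 1.220e-04 = 3.679e-07 m.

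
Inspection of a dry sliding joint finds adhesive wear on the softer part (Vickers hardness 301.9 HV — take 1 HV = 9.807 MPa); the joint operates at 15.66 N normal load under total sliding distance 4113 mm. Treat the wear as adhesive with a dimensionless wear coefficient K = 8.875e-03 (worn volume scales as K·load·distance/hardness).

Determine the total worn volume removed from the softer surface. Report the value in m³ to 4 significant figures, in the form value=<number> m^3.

The computation maintains exact precision; the intermediates are printed rounded, and a lone final rounding: four significant digits.
Distance covered L = 4113 mm = 4.113 m.
Hardness H = 301.9 HV × 9.807 MPa/HV = 2961 MPa = 2.961e+09 Pa.
Collected in SI base units: W = 15.66 N, H = 2.961e+09 Pa, K = 8.875e-03.
Archard volume V = K·W·L/H = 8.875e-03 · 15.66 · 4.113 / 2.961e+09 = 1.931e-10 m³.

value=1.931e-10 m^3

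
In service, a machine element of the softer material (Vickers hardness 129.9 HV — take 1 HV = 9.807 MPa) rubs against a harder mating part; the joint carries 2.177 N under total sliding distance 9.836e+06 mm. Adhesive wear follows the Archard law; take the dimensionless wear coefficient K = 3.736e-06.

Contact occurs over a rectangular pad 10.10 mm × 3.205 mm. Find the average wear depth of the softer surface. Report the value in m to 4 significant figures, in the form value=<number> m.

value=1.940e-06 m

The computation maintains exact precision; intermediate values appear rounded. Rounded just once: 4 significant figures.
Convert: Distance L = 9.836e+06 mm = 9836 m.
Convert: Hardness H = 129.9 HV × 9.807 MPa/HV = 1274 MPa = 1.274e+09 Pa.
Convert: Pad sides 10.10 mm × 3.205 mm = 0.01010 m × 0.003205 m. Contact area A = 0.01010 m × 0.003205 m = 3.237e-05 m².
In SI base units: W = 2.177 N, H = 1.274e+09 Pa, K = 3.736e-06.
Worn volume V = K·W·L/H = 3.736e-06 · 2.177 · 9836 / 1.274e+09 = 6.280e-11 m³.
Depth h = V/A = 6.280e-11 / 3.237e-05 = 1.940e-06 m.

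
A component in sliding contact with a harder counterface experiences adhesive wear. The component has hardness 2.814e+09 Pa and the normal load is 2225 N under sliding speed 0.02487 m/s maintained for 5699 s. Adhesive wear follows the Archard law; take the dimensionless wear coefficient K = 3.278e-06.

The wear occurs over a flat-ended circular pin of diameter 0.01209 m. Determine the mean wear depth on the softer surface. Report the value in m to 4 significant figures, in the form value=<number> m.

All working math keeps full float precision — shown intermediates are rounded. Rounded just once to 4 significant digits.
The distance L = v·t = 0.02487 m/s × 5699 s = 141.7 m.
Contact area A = π·d²/4 = π·(0.01209 m)²/4 = 1.148e-04 m².
In SI base units, W = 2225 N, H = 2.814e+09 Pa, K = 3.278e-06.
Archard volume V = K·W·L/H = 3.278e-06 · 2225 · 141.7 / 2.814e+09 = 3.674e-10 m³.
Average depth h = V/A = 3.674e-10 / 1.148e-04 = 3.200e-06 m.

value=3.200e-06 m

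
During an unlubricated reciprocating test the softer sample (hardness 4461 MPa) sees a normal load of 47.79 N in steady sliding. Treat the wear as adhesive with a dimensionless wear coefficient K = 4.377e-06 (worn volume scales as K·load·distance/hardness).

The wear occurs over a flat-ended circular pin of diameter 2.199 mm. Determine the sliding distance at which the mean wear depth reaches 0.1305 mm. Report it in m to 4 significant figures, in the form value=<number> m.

The computation maintains full float precision. The intermediates are printed rounded, and one final rounding to 4 significant digits.
Convert: Hardness H = 4461 MPa = 4.461e+09 Pa.
Convert: Pin diameter d = 2.199 mm = 0.002199 m. Contact area A = π·d²/4 = π·(0.002199 m)²/4 = 3.798e-06 m².
Convert: Depth limit h_lim = 0.1305 mm = 1.305e-04 m.
Working in SI base units: W = 47.79 N, H = 4.461e+09 Pa, K = 4.377e-06.
Limit volume V_lim = h_lim·A = 1.305e-04 · 3.798e-06 = 4.956e-10 m³.
So the life L = V_lim·H/(K·W) = 4.956e-10 · 4.461e+09 / (4.377e-06 · 47.79) = 1.057e+04 m.

value=1.057e+04 m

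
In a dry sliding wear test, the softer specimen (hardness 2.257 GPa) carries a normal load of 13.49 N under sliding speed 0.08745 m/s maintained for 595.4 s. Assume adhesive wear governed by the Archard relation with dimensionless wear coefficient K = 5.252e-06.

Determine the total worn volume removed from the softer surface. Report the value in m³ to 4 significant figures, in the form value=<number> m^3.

value=1.634e-12 m^3

Each operation maintains full precision. Intermediate values are shown rounded; a lone final rounding: 4 significant digits.
Convert: Distance covered L = v·t = 0.08745 m/s × 595.4 s = 52.07 m.
Convert: Hardness H = 2.257 GPa = 2.257e+09 Pa.
Working in SI base units: W = 13.49 N, H = 2.257e+09 Pa, K = 5.252e-06.
Worn volume V = K·W·L/H = 5.252e-06 · 13.49 · 52.07 / 2.257e+09 = 1.634e-12 m³.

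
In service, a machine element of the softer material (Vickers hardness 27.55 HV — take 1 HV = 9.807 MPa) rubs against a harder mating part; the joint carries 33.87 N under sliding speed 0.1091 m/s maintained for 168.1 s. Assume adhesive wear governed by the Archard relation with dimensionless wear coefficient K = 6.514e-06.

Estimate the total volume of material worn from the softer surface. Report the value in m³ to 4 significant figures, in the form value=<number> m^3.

Each operation holds exact precision. Intermediate values are displayed rounded. Rounded just once, at 4 significant digits.
Path length L = v·t = 0.1091 m/s × 168.1 s = 18.34 m.
Hardness H = 27.55 HV × 9.807 MPa/HV = 270.2 MPa = 2.702e+08 Pa.
SI base units throughout: W = 33.87 N, H = 2.702e+08 Pa, K = 6.514e-06.
Apply Archard: V = K·W·L/H = 6.514e-06 · 33.87 · 18.34 / 2.702e+08 = 1.498e-11 m³.

value=1.498e-11 m^3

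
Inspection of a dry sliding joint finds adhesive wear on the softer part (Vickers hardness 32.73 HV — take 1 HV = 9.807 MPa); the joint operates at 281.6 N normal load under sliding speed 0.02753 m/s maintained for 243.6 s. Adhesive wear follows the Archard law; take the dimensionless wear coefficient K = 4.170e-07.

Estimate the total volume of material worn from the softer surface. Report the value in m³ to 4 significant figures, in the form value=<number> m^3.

value=2.453e-12 m^3

The intermediates are shown rounded — each operation carries full precision. Rounded once at the end: 4 significant digits.
Distance L = v·t = 0.02753 m/s × 243.6 s = 6.706 m.
Hardness H = 32.73 HV × 9.807 MPa/HV = 321.0 MPa = 3.210e+08 Pa.
Collected in SI base units: W = 281.6 N, H = 3.210e+08 Pa, K = 4.170e-07.
The Archard volume V = K·W·L/H = 4.170e-07 · 281.6 · 6.706 / 3.210e+08 = 2.453e-12 m³.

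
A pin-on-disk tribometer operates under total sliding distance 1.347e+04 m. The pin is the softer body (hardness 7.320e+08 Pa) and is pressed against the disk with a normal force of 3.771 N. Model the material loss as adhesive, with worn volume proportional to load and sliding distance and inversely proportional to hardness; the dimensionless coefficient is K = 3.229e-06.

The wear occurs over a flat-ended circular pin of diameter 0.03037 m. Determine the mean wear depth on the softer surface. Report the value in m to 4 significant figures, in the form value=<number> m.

value=3.093e-07 m

Intermediate values are displayed rounded. Each operation maintains exact precision, and one final rounding to four significant digits.
Convert: Contact area A = π·d²/4 = π·(0.03037 m)²/4 = 7.244e-04 m².
In SI base units, W = 3.771 N, H = 7.320e+08 Pa, K = 3.229e-06.
By Archard's law, V = K·W·L/H = 3.229e-06 · 3.771 · 1.347e+04 / 7.320e+08 = 2.241e-10 m³.
Average depth h = V/A = 2.241e-10 / 7.244e-04 = 3.093e-07 m.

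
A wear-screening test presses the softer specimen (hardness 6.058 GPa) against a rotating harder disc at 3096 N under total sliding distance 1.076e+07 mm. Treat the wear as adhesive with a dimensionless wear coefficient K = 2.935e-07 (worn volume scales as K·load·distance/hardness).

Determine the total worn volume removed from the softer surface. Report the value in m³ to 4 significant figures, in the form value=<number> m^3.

Shown intermediates are rounded, and all arithmetic carries full precision — rounded once at the end to 4 significant digits.
Convert: Distance covered L = 1.076e+07 mm = 1.076e+04 m.
Convert: Hardness H = 6.058 GPa = 6.058e+09 Pa.
In SI base units, W = 3096 N, H = 6.058e+09 Pa, K = 2.935e-07.
Archard volume V = K·W·L/H = 2.935e-07 · 3096 · 1.076e+04 / 6.058e+09 = 1.614e-09 m³.

value=1.614e-09 m^3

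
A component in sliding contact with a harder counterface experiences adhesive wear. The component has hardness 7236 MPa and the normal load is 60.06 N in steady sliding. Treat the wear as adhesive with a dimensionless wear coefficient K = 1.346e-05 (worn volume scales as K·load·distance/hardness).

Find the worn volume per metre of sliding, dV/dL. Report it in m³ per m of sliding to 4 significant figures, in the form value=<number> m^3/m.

The intermediates are printed rounded, and every step runs at full precision, and rounded just once: four significant digits.
Hardness H = 7236 MPa = 7.236e+09 Pa.
Expressed in SI base units: W = 60.06 N, H = 7.236e+09 Pa, K = 1.346e-05.
Rate of wear dV/dL = K·W/H (independent of L): 1.346e-05 · 60.06 / 7.236e+09 = 1.117e-13 m³/m.

value=1.117e-13 m^3/m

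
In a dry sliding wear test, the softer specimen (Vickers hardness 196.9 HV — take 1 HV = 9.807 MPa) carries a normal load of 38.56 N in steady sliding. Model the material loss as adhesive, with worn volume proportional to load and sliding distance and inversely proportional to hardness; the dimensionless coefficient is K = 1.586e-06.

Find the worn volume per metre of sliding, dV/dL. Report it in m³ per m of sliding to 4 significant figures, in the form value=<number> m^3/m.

All working math runs at exact precision; intermediate values are printed rounded, and one final rounding, at 4 significant figures.
Convert: Hardness H = 196.9 HV × 9.807 MPa/HV = 1931 MPa = 1.931e+09 Pa.
Working in SI base units: W = 38.56 N, H = 1.931e+09 Pa, K = 1.586e-06.
Sliding wear rate dV/dL = K·W/H, so: 1.586e-06 · 38.56 / 1.931e+09 = 3.167e-14 m³/m.

value=3.167e-14 m^3/m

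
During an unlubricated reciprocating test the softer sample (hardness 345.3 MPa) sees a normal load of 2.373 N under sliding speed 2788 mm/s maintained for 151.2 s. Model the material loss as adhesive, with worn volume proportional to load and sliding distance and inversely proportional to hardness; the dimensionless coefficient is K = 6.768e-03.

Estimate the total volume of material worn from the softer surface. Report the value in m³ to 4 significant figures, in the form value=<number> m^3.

value=1.961e-08 m^3

The intermediates are printed rounded; all working math maintains full precision, and a single final rounding to 4 significant digits.
Convert: Sliding speed v = 2788 mm/s = 2.788 m/s. The distance L = v·t = 2.788 m/s × 151.2 s = 421.5 m.
Convert: Hardness H = 345.3 MPa = 3.453e+08 Pa.
Working in SI base units: W = 2.373 N, H = 3.453e+08 Pa, K = 6.768e-03.
By Archard's law, V = K·W·L/H = 6.768e-03 · 2.373 · 421.5 / 3.453e+08 = 1.961e-08 m³.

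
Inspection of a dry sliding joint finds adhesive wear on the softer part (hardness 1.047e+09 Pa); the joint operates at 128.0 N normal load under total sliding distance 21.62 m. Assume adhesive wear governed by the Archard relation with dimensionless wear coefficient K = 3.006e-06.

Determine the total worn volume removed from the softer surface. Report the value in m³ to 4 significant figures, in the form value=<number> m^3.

Displayed values are rounded — each operation runs at full precision — rounded just once, at 4 significant figures.
In SI base units: W = 128.0 N, H = 1.047e+09 Pa, K = 3.006e-06.
Wear volume V = K·W·L/H = 3.006e-06 · 128.0 · 21.62 / 1.047e+09 = 7.945e-12 m³.

value=7.945e-12 m^3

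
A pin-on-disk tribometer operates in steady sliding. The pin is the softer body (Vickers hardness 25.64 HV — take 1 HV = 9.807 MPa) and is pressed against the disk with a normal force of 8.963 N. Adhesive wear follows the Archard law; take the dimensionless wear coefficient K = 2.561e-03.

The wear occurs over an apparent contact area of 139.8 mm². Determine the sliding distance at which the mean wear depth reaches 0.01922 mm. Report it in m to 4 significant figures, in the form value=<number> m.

value=29.43 m

Every step carries exact precision; intermediate values appear rounded — a single final rounding, at 4 significant digits.
Hardness H = 25.64 HV × 9.807 MPa/HV = 251.5 MPa = 2.515e+08 Pa.
Contact area A = 139.8 mm² = 1.398e-04 m².
Depth limit h_lim = 0.01922 mm = 1.922e-05 m.
Collected in SI base units: W = 8.963 N, H = 2.515e+08 Pa, K = 2.561e-03.
Wearable volume V_lim = h_lim·A = 1.922e-05 · 1.398e-04 = 2.687e-09 m³.
Inverting, life L = V_lim·H/(K·W) = 2.687e-09 · 2.515e+08 / (2.561e-03 · 8.963) = 29.43 m.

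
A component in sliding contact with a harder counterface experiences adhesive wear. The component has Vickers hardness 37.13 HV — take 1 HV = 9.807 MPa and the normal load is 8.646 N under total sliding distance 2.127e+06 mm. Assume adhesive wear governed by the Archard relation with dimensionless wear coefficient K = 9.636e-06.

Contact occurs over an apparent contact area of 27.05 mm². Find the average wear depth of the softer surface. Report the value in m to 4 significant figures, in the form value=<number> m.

The intermediates are shown rounded. The algebra maintains exact precision — one last rounding: four significant figures.
Convert: Total distance L = 2.127e+06 mm = 2127 m.
Convert: Hardness H = 37.13 HV × 9.807 MPa/HV = 364.1 MPa = 3.641e+08 Pa.
Convert: Contact area A = 27.05 mm² = 2.705e-05 m².
Restated in SI base units: W = 8.646 N, H = 3.641e+08 Pa, K = 9.636e-06.
Archard volume V = K·W·L/H = 9.636e-06 · 8.646 · 2127 / 3.641e+08 = 4.867e-10 m³.
Depth of wear h = V/A = 4.867e-10 / 2.705e-05 = 1.799e-05 m.

value=1.799e-05 m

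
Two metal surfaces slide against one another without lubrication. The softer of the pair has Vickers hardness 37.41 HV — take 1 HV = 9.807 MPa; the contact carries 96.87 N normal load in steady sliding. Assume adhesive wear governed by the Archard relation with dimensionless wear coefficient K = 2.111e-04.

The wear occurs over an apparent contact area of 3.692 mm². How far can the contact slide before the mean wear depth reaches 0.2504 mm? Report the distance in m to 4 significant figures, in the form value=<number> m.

value=16.59 m

Intermediates are shown rounded. Each operation carries full float precision; a lone final rounding: four significant digits.
Hardness H = 37.41 HV × 9.807 MPa/HV = 366.9 MPa = 3.669e+08 Pa.
Contact area A = 3.692 mm² = 3.692e-06 m².
Depth limit h_lim = 0.2504 mm = 2.504e-04 m.
Restated in SI base units: W = 96.87 N, H = 3.669e+08 Pa, K = 2.111e-04.
At the depth limit, V_lim = h_lim·A = 2.504e-04 · 3.692e-06 = 9.245e-10 m³.
So the life L = V_lim·H/(K·W) = 9.245e-10 · 3.669e+08 / (2.111e-04 · 96.87) = 16.59 m.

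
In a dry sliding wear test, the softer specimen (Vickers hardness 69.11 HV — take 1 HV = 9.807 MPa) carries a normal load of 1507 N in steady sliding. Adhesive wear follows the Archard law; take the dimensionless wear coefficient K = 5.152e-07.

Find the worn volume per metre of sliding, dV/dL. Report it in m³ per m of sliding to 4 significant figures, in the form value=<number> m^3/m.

value=1.146e-12 m^3/m

Intermediates are shown rounded — all arithmetic holds exact precision. Rounded once at the end: 4 significant digits.
Convert: Hardness H = 69.11 HV × 9.807 MPa/HV = 677.8 MPa = 6.778e+08 Pa.
Working in SI base units: W = 1507 N, H = 6.778e+08 Pa, K = 5.152e-07.
Sliding wear rate dV/dL = K·W/H — distance-free: 5.152e-07 · 1507 / 6.778e+08 = 1.146e-12 m³/m.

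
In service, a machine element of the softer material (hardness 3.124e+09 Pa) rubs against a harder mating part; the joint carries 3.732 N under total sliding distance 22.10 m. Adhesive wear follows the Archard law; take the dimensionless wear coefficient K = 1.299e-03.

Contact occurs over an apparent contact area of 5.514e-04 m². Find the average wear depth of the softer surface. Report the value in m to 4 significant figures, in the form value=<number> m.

Intermediate values appear rounded — all arithmetic maintains full float precision — rounded just once: 4 significant digits.
Expressed in SI base units: W = 3.732 N, H = 3.124e+09 Pa, K = 1.299e-03.
Wear volume V = K·W·L/H = 1.299e-03 · 3.732 · 22.10 / 3.124e+09 = 3.430e-11 m³.
Average depth h = V/A = 3.430e-11 / 5.514e-04 = 6.220e-08 m.

value=6.220e-08 m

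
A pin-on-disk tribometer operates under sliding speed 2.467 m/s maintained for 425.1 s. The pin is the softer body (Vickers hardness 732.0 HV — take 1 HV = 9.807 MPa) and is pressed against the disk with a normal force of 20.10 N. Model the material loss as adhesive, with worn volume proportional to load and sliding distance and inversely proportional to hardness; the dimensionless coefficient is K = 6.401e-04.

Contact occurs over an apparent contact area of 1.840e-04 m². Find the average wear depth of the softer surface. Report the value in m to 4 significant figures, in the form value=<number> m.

value=1.022e-05 m

The computation maintains exact precision. Intermediate values appear rounded — one final rounding to 4 significant figures.
Distance L = v·t = 2.467 m/s × 425.1 s = 1049 m.
Hardness H = 732.0 HV × 9.807 MPa/HV = 7179 MPa = 7.179e+09 Pa.
Working in SI base units: W = 20.10 N, H = 7.179e+09 Pa, K = 6.401e-04.
Worn volume V = K·W·L/H = 6.401e-04 · 20.10 · 1049 / 7.179e+09 = 1.880e-09 m³.
Wear depth h = V/A = 1.880e-09 / 1.840e-04 = 1.022e-05 m.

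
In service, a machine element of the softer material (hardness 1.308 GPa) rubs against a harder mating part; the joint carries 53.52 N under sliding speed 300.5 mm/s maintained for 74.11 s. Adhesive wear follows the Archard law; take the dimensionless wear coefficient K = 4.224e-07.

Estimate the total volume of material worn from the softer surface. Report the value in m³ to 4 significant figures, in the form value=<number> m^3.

All working math runs at full float precision, and the intermediates are displayed rounded, and a lone final rounding to four significant figures.
Sliding speed v = 300.5 mm/s = 0.3005 m/s. Sliding distance L = v·t = 0.3005 m/s × 74.11 s = 22.27 m.
Hardness H = 1.308 GPa = 1.308e+09 Pa.
Working in SI base units: W = 53.52 N, H = 1.308e+09 Pa, K = 4.224e-07.
Wear volume V = K·W·L/H = 4.224e-07 · 53.52 · 22.27 / 1.308e+09 = 3.849e-13 m³.

value=3.849e-13 m^3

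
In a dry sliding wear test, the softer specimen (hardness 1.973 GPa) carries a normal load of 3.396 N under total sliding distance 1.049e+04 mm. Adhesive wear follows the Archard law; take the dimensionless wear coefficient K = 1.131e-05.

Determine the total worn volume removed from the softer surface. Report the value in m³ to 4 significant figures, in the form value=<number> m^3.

The intermediates appear rounded — each operation holds full float precision; one last rounding to 4 significant figures.
Convert: Distance covered L = 1.049e+04 mm = 10.49 m.
Convert: Hardness H = 1.973 GPa = 1.973e+09 Pa.
SI base units throughout: W = 3.396 N, H = 1.973e+09 Pa, K = 1.131e-05.
Apply Archard: V = K·W·L/H = 1.131e-05 · 3.396 · 10.49 / 1.973e+09 = 2.042e-13 m³.

value=2.042e-13 m^3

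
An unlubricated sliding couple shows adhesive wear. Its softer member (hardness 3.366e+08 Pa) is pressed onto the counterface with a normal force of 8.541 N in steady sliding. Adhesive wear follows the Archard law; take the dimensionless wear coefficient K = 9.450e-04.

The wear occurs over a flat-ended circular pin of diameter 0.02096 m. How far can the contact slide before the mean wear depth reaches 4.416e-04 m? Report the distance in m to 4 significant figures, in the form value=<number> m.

Printed values are rounded, and the algebra holds exact precision — rounded just once to four significant figures.
Convert: Contact area A = π·d²/4 = π·(0.02096 m)²/4 = 3.450e-04 m².
Working in SI base units: W = 8.541 N, H = 3.366e+08 Pa, K = 9.450e-04.
Limit volume V_lim = h_lim·A = 4.416e-04 · 3.450e-04 = 1.524e-07 m³.
Thus life L = V_lim·H/(K·W) = 1.524e-07 · 3.366e+08 / (9.450e-04 · 8.541) = 6354 m.

value=6354 m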